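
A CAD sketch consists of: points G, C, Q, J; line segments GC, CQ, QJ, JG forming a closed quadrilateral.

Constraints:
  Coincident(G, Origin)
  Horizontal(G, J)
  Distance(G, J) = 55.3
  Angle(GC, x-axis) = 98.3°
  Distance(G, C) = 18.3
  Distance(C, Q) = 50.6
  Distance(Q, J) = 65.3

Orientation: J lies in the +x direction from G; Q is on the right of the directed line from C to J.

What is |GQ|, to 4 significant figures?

32.50

Checks: |CQ| = 50.60 ✓; |QJ| = 65.30 ✓.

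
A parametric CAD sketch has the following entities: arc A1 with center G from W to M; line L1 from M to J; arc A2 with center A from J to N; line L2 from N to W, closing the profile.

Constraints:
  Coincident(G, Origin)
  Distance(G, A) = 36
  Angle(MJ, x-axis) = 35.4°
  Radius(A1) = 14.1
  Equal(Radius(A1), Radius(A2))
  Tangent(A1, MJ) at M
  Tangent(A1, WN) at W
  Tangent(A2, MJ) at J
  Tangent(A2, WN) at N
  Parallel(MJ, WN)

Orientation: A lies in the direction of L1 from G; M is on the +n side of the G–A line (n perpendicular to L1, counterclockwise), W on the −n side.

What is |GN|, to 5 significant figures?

38.663

The slot axis is L1's direction at 35.4°, so u = (cos 35.4°, sin 35.4°) = (0.81513, 0.57928) and n = (−sin 35.4°, cos 35.4°) = (-0.57928, 0.81513). G is at the origin and A lies 36.0 along u from G, so A = 36.0·u = (29.345, 20.854). Tangency of A1 to both parallel lines with radius 14.1 puts M and W at G ± 14.1·n: M = (-8.1679, 11.493), W = (8.1679, -11.493). Equal radii place J and N the same way about A: J = A + 14.1·n = (21.177, 32.347), N = A − 14.1·n = (37.512, 9.3608). Then |GN| = |N − G| = 38.663.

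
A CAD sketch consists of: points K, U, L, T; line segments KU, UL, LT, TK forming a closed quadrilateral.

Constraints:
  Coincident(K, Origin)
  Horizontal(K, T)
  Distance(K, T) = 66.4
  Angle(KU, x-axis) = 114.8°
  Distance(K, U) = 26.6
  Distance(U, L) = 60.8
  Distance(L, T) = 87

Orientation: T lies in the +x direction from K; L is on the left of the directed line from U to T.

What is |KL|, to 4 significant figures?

78.18

Checks: |UL| = 60.80 ✓; |LT| = 87.00 ✓.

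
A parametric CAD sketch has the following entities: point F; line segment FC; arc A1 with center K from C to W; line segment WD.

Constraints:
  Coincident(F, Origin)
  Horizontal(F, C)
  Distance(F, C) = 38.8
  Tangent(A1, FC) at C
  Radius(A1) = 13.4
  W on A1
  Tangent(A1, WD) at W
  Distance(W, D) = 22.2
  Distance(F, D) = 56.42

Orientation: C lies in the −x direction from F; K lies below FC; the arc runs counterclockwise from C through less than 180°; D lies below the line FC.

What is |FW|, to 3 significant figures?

54.3

Checks: |FC| = 38.80 ✓; |KW| = 13.40 ✓; ∠(KW, WD) = 90.00° ✓; |WD| = 22.20 ✓; |FD| = 56.42 ✓.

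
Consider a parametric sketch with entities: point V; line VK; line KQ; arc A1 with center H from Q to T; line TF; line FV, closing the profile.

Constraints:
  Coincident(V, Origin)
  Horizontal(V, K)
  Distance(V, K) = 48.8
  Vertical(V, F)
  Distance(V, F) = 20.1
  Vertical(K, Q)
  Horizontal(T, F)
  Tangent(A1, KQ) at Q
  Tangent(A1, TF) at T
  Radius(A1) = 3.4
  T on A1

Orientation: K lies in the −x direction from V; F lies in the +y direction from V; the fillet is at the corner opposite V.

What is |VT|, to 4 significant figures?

49.65

V is at the origin; V and K share the same y with |VK| = 48.8 and K on the −x side, so K = (-48.80, 0.000). V and F share the same x with |VF| = 20.1 and F on the +y side, so F = (0.000, 20.10). The virtual corner opposite V is at (-48.80, 20.10). Tangency of A1 to KQ means the radius HQ is perpendicular to KQ and A1 meets TF tangentially, so HT is at right angles to TF, with radius 3.4, so the center H sits 3.4 in from both sides at H = (-45.40, 16.70). That places the tangent points at Q = (-48.80, 16.70) on KQ and T = (-45.40, 20.10) on TF. Then |VT| = |T − V| = 49.65.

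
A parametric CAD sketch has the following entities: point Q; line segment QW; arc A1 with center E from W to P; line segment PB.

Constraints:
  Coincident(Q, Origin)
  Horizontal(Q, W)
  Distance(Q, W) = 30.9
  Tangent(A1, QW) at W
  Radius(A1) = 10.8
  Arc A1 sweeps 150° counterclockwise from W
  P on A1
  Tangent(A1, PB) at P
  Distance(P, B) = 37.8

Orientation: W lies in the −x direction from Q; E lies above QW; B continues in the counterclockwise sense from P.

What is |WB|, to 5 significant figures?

47.670

Q is at the origin; QW is horizontal with |QW| = 30.9 and W on the −x side, so W = (-30.900, 0.0000). Tangency of A1 to QW means the radius EW is perpendicular to QW, so E = W + (0, 10.8) = (-30.900, 10.800). On A1, W sits at bearing -90° from E; a 150° counterclockwise sweep puts P at bearing 60°, so P = E + 10.8·(cos 60°, sin 60°) = (-25.500, 20.153). Since A1 is tangent to PB there, EP ⟂ PB, so PB runs along (−sin 60°, cos 60°); with |PB| = 37.8, B = (-58.236, 39.053). Then |WB| = |B − W| = 47.670.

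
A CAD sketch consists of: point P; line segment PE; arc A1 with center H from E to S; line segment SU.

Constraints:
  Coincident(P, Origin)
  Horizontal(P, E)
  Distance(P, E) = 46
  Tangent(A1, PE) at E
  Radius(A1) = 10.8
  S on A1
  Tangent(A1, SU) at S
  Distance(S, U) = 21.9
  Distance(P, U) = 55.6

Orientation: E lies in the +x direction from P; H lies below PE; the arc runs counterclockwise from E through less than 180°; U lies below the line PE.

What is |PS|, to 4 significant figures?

38.62

P is at the origin; P and E share the same y with |PE| = 46.0 and E on the +x side, so E = (46.00, 0.000). A1 meets PE tangentially, so HE is at right angles to PE, so H = E + (0, -10.8) = (46.00, -10.80). Since HS ⟂ SU (tangency), |HU| = √(10.8² + 21.9²) = 24.42 regardless of where S sits on A1. So U lies on both circle(P, 55.6) and circle(H, 24.42); the below-PE intersection is U = (43.16, -35.05). S is the foot of the tangent from U: S = (35.82, -14.42).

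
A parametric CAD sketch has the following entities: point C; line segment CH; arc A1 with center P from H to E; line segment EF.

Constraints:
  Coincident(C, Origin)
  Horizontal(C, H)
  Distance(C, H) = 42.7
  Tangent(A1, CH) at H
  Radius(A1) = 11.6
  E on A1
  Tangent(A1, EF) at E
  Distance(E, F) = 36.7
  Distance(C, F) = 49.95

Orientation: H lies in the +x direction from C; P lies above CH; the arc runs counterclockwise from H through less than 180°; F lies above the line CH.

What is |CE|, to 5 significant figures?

54.287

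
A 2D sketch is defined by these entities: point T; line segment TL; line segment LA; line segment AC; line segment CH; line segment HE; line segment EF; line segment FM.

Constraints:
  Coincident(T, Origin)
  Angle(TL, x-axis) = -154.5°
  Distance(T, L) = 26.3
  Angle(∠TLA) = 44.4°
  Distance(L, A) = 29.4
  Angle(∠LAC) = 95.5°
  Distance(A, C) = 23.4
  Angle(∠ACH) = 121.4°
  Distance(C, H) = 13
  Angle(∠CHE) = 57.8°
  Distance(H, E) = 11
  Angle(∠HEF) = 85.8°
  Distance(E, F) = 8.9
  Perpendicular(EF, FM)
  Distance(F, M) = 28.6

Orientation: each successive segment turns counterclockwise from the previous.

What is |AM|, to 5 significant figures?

48.656

T is at the origin; TL runs at -154.5° with length 26.3, so L = (-23.738, -11.322). ∠TLA = 44.4° gives LA at -18.900° from the x-axis; with |LA| = 29.4, A = (4.0769, -20.846). ∠LAC = 95.5° gives AC at 65.600° from the x-axis; with |AC| = 23.4, C = (13.744, 0.46438). ∠ACH = 121.4° gives CH at 124.20° from the x-axis; with |CH| = 13.0, H = (6.4365, 11.216). ∠CHE = 57.8° gives HE at -113.60° from the x-axis; with |HE| = 11.0, E = (2.0326, 1.1364). ∠HEF = 85.8° gives EF at -19.400° from the x-axis; with |EF| = 8.9, F = (10.427, -1.8198). EF ⟂ FM, so FM runs at 70.600°; with |FM| = 28.6, M = (19.927, 25.156). Then |AM| = |M − A| = 48.656.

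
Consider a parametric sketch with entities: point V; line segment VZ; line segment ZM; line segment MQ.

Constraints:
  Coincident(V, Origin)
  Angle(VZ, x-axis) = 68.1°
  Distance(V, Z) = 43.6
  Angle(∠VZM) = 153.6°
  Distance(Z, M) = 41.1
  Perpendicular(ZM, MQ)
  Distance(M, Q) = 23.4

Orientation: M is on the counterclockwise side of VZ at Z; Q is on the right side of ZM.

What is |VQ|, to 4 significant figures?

90.86

∠VZM = 153.6°, so ZM runs at 68.1° + (180° − 153.6°) = 94.50° from the x-axis; with |ZM| = 41.1, M = Z + 41.1·(cos 94.50°, sin 94.50°) = (13.04, 81.43). ZM is perpendicular to MQ; with |MQ| = 23.4 on the right of ZM, Q = M + 23.4·(0.9969, 0.07846) = (36.37, 83.26). Then |VQ| = |Q − V| = 90.86.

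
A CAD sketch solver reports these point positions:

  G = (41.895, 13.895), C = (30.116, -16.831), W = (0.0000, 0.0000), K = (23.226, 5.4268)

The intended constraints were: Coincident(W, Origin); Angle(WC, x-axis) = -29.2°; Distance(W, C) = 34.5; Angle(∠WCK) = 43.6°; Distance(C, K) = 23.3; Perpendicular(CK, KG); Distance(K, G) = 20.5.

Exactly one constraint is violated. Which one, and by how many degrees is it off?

Perpendicular(CK, KG) — off by 7.20°.

W = (0.00, 0.00) ✓; WC at -29.20° ✓; |WC| = 34.50 ✓; ∠WCK = 43.60° ✓; |CK| = 23.30 ✓; ∠(CK, KG) = 82.80° ✗; |KG| = 20.50 ✓.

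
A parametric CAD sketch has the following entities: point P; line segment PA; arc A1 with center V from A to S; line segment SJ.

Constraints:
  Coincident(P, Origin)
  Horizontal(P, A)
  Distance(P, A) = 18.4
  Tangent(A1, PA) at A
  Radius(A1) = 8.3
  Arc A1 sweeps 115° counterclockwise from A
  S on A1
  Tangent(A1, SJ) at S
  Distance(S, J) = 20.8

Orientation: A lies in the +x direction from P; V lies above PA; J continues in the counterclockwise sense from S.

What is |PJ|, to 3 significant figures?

35.1

P is at the origin; PA is horizontal with |PA| = 18.4 and A on the +x side, so A = (18.4, 0.00). A1 meets PA tangentially, so VA is at right angles to PA, so V = A + (0, 8.3) = (18.4, 8.30). On A1, A sits at bearing -90° from V; a 115° counterclockwise sweep puts S at bearing 25°, so S = V + 8.3·(cos 25°, sin 25°) = (25.9, 11.8). The tangent condition forces VS to be normal to SJ, so SJ runs along (−sin 25°, cos 25°); with |SJ| = 20.8, J = (17.1, 30.7). Then |PJ| = |J − P| = 35.1.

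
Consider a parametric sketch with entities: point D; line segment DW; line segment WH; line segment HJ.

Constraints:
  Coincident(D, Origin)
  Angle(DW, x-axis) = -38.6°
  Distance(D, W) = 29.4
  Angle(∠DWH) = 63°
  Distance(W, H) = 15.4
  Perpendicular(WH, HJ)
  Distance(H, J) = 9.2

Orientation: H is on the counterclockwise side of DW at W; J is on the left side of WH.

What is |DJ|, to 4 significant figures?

17.12

D is at the origin; DW runs at -38.6° with length 29.4, so W = 29.4·(cos -38.6°, sin -38.6°) = (22.98, -18.34). ∠DWH = 63.0°, so WH runs at -38.6° + (180° − 63.0°) = 78.40° from the x-axis; with |WH| = 15.4, H = W + 15.4·(cos 78.40°, sin 78.40°) = (26.07, -3.257). WH is perpendicular to HJ; with |HJ| = 9.2 on the left of WH, J = H + 9.2·(-0.9796, 0.2011) = (17.06, -1.407). Then |DJ| = |J − D| = 17.12.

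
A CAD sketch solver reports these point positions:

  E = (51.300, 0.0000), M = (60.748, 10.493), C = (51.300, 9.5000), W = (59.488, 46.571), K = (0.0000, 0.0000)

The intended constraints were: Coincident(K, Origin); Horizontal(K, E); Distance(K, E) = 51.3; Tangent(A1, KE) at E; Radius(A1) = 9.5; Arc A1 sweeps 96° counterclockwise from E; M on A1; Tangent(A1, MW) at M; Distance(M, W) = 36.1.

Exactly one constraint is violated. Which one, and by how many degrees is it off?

Tangent(A1, MW) at M — off by 4.00°.

K = (0.00, 0.00) ✓; K.y = 0.00, E.y = 0.00 ✓; |KE| = 51.30 ✓; ∠(CE, EK) = 90.00° ✓; |CE| = 9.500 ✓; bearing(C→M) − bearing(C→E) = 96.00° ✓; |CM| = 9.500 ✓; ∠(CM, MW) = 94.00° ✗; |MW| = 36.10 ✓.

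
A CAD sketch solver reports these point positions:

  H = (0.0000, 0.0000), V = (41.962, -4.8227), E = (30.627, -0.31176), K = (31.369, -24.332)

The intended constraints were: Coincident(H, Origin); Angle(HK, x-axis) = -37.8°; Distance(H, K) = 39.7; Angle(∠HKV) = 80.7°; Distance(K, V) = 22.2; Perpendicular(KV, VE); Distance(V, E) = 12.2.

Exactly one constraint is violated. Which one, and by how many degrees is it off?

Perpendicular(KV, VE) — off by 6.80°.

H = (0.00, 0.00) ✓; HK at -37.80° ✓; |HK| = 39.70 ✓; ∠HKV = 80.70° ✓; |KV| = 22.20 ✓; ∠(KV, VE) = 96.80° ✗; |VE| = 12.20 ✓.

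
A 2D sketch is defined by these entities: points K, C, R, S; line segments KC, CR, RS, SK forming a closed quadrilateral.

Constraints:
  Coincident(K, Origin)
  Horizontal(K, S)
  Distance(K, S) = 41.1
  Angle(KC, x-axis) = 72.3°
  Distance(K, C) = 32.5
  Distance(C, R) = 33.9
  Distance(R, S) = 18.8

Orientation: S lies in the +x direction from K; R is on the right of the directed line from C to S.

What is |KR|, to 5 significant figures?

22.316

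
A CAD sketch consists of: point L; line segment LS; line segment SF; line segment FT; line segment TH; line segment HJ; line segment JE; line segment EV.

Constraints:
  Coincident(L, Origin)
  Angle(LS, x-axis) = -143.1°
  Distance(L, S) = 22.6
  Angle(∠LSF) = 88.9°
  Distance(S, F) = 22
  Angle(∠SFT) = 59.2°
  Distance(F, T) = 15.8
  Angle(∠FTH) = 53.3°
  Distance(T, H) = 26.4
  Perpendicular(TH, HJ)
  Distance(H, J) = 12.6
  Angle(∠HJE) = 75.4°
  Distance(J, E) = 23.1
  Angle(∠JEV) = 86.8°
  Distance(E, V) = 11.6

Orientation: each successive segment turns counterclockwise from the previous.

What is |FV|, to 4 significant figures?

17.04

L is at the origin; LS runs at -143.1° with length 22.6, so S = (-18.07, -13.57). ∠LSF = 88.9° gives SF at -52.00° from the x-axis; with |SF| = 22.0, F = (-4.528, -30.91). ∠SFT = 59.2° gives FT at 68.80° from the x-axis; with |FT| = 15.8, T = (1.185, -16.18). ∠FTH = 53.3° gives TH at -164.5° from the x-axis; with |TH| = 26.4, H = (-24.25, -23.23). The perpendicularity gives HJ at right angles to TH, so HJ runs at -74.50°; with |HJ| = 12.6, J = (-20.89, -35.37). ∠HJE = 75.4° gives JE at 30.10° from the x-axis; with |JE| = 23.1, E = (-0.9023, -23.79). ∠JEV = 86.8° gives EV at 123.3° from the x-axis; with |EV| = 11.6, V = (-7.271, -14.09). Then |FV| = |V − F| = 17.04.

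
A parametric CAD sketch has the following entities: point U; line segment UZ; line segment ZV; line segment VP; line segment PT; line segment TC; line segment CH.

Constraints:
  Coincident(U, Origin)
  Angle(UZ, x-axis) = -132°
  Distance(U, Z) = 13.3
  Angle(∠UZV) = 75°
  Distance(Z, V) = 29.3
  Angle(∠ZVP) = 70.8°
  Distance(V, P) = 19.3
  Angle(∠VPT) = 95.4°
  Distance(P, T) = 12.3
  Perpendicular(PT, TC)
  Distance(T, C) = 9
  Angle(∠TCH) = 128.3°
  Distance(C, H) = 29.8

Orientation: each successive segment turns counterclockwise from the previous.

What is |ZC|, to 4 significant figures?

14.70

U is at the origin; UZ runs at -132.0° with length 13.3, so Z = (-8.899, -9.884). ∠UZV = 75.0° gives ZV at -27.00° from the x-axis; with |ZV| = 29.3, V = (17.21, -23.19). ∠ZVP = 70.8° gives VP at 82.20° from the x-axis; with |VP| = 19.3, P = (19.83, -4.064). ∠VPT = 95.4° gives PT at 166.8° from the x-axis; with |PT| = 12.3, T = (7.851, -1.256). PT is perpendicular to TC, so TC runs at -103.2°; with |TC| = 9.0, C = (5.796, -10.02). Then |ZC| = |C − Z| = 14.70.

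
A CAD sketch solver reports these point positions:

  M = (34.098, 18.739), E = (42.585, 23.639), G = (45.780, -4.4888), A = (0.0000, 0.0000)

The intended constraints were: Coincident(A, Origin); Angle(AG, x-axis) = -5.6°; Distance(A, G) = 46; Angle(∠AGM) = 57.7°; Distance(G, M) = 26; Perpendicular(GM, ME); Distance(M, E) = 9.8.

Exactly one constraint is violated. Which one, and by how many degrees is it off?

Perpendicular(GM, ME) — off by 3.30°.

A = (0.00, 0.00) ✓; AG at -5.600° ✓; |AG| = 46.00 ✓; ∠AGM = 57.70° ✓; |GM| = 26.00 ✓; ∠(GM, ME) = 86.70° ✗; |ME| = 9.800 ✓.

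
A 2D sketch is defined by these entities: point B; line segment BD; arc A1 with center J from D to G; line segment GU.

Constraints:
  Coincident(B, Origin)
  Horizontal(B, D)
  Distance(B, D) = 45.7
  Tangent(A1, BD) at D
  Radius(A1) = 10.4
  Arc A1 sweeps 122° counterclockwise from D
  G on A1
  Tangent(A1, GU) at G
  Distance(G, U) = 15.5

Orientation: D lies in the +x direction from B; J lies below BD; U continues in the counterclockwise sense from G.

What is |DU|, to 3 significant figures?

29.1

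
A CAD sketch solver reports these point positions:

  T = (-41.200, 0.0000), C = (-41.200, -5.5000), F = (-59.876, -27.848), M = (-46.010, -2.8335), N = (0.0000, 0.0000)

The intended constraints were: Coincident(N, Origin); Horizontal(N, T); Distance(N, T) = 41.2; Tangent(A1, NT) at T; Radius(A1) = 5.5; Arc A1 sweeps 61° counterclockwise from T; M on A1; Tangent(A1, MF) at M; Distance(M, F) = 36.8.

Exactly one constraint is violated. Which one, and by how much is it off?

Distance(M, F) = 36.8 — off by 8.20.

N = (0.00, 0.00) ✓; N.y = 0.00, T.y = 0.00 ✓; |NT| = 41.20 ✓; ∠(CT, TN) = 90.00° ✓; |CT| = 5.500 ✓; bearing(C→M) − bearing(C→T) = 61.00° ✓; |CM| = 5.500 ✓; ∠(CM, MF) = 90.00° ✓; |MF| = 28.60 ✗.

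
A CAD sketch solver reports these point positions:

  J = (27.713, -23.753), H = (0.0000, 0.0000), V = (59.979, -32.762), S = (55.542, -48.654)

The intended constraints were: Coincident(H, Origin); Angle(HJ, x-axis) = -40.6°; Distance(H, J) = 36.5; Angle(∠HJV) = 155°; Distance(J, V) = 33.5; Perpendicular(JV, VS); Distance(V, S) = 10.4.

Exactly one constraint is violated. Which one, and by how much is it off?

Distance(V, S) = 10.4 — off by 6.10.

H = (0.00, 0.00) ✓; HJ at -40.60° ✓; |HJ| = 36.50 ✓; ∠HJV = 155.0° ✓; |JV| = 33.50 ✓; ∠(JV, VS) = 90.00° ✓; |VS| = 16.50 ✗.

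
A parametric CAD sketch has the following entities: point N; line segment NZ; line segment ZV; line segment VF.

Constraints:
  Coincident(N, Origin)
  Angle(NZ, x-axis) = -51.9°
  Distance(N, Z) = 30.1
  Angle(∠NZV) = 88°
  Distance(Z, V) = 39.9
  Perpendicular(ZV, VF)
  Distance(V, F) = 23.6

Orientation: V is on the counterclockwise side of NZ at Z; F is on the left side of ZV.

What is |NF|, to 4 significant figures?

39.39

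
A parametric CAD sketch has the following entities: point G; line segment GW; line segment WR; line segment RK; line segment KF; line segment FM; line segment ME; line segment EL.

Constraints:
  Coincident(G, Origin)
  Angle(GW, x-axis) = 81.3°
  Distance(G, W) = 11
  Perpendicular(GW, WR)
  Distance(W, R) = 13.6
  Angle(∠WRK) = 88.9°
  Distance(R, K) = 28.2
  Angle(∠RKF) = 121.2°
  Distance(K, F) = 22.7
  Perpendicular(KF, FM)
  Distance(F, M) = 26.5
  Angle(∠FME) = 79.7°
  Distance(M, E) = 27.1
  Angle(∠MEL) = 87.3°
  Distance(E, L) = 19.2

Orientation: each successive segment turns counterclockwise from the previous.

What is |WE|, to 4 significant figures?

9.355

G is at the origin; GW runs at 81.3° with length 11.0, so W = (1.664, 10.87). GW is perpendicular to WR, so WR runs at 171.3°; with |WR| = 13.6, R = (-11.78, 12.93). ∠WRK = 88.9° gives RK at -97.60° from the x-axis; with |RK| = 28.2, K = (-15.51, -15.02). ∠RKF = 121.2° gives KF at -38.80° from the x-axis; with |KF| = 22.7, F = (2.182, -29.25). KF ⟂ FM, so FM runs at 51.20°; with |FM| = 26.5, M = (18.79, -8.593). ∠FME = 79.7° gives ME at 151.5° from the x-axis; with |ME| = 27.1, E = (-5.029, 4.338). Then |WE| = |E − W| = 9.355.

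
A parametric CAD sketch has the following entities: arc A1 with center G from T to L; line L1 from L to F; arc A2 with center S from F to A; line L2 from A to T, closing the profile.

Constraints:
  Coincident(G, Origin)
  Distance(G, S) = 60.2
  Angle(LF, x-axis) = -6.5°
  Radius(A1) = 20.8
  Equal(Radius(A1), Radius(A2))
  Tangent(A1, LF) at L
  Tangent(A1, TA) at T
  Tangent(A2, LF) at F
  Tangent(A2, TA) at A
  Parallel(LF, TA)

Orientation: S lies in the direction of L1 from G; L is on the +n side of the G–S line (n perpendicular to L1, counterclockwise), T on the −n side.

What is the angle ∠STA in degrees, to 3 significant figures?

19.1°

The slot axis is L1's direction at -6.5°, so u = (cos -6.5°, sin -6.5°) = (0.994, -0.113) and n = (−sin -6.5°, cos -6.5°) = (0.113, 0.994). G is at the origin and S lies 60.2 along u from G, so S = 60.2·u = (59.8, -6.81). Tangency of A1 to both parallel lines with radius 20.8 puts L and T at G ± 20.8·n: L = (2.35, 20.7), T = (-2.35, -20.7). Equal radii place F and A the same way about S: F = S + 20.8·n = (62.2, 13.9), A = S − 20.8·n = (57.5, -27.5). Then cos ∠STA = TS·TA / (|TS||TA|), giving 19.1°.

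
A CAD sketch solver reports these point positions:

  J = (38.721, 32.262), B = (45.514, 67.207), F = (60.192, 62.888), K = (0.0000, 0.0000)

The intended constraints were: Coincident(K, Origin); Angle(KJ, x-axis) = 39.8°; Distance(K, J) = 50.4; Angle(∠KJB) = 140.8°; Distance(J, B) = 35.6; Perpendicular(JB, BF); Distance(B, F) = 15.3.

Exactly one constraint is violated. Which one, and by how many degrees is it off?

Perpendicular(JB, BF) — off by 5.40°.

K = (0.00, 0.00) ✓; KJ at 39.80° ✓; |KJ| = 50.40 ✓; ∠KJB = 140.8° ✓; |JB| = 35.60 ✓; ∠(JB, BF) = 95.40° ✗; |BF| = 15.30 ✓.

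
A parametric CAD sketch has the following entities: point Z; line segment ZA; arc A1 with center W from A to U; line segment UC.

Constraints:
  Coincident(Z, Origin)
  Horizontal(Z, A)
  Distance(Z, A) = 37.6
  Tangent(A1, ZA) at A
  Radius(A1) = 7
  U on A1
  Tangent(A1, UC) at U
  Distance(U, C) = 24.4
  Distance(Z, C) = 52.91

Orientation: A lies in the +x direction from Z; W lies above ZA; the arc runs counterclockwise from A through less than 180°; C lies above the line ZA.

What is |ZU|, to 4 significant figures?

45.22

Z is at the origin; ZA is horizontal with |ZA| = 37.6 and A on the +x side, so A = (37.60, 0.000). Tangency of A1 to ZA means the radius WA is perpendicular to ZA, so W = A + (0, 7) = (37.60, 7.000). Since WU ⟂ UC (tangency), |WC| = √(7.0² + 24.4²) = 25.38 regardless of where U sits on A1. So C lies on both circle(Z, 52.91) and circle(W, 25.38); the above-ZA intersection is C = (42.16, 31.97). U is the foot of the tangent from C: U = (44.57, 7.691).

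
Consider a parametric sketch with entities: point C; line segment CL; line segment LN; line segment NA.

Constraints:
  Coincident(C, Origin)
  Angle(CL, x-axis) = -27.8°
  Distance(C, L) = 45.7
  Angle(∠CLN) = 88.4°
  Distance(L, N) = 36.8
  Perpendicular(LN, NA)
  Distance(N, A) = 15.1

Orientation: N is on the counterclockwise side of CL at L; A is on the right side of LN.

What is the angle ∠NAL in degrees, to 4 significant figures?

67.69°

C is at the origin; CL runs at -27.8° with length 45.7, so L = 45.7·(cos -27.8°, sin -27.8°) = (40.43, -21.31). ∠CLN = 88.4°, so LN runs at -27.8° + (180° − 88.4°) = 63.80° from the x-axis; with |LN| = 36.8, N = L + 36.8·(cos 63.80°, sin 63.80°) = (56.67, 11.71). LN is perpendicular to NA; with |NA| = 15.1 on the right of LN, A = N + 15.1·(0.8973, -0.4415) = (70.22, 5.039). Then cos ∠NAL = AN·AL / (|AN||AL|), giving 67.69°.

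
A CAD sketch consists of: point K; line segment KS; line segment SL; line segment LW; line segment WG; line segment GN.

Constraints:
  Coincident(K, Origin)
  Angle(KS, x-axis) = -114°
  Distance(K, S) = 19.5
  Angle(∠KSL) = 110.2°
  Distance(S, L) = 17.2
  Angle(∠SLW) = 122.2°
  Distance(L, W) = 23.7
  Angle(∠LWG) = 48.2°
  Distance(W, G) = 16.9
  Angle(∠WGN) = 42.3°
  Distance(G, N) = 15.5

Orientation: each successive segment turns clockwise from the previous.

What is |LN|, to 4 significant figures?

12.64

K is at the origin; KS runs at -114.0° with length 19.5, so S = (-7.931, -17.81). ∠KSL = 110.2° gives SL at 176.2° from the x-axis; with |SL| = 17.2, L = (-25.09, -16.67). ∠SLW = 122.2° gives LW at 118.4° from the x-axis; with |LW| = 23.7, W = (-36.37, 4.173). ∠LWG = 48.2° gives WG at -13.40° from the x-axis; with |WG| = 16.9, G = (-19.93, 0.2569). ∠WGN = 42.3° gives GN at -151.1° from the x-axis; with |GN| = 15.5, N = (-33.50, -7.234). Then |LN| = |N − L| = 12.64.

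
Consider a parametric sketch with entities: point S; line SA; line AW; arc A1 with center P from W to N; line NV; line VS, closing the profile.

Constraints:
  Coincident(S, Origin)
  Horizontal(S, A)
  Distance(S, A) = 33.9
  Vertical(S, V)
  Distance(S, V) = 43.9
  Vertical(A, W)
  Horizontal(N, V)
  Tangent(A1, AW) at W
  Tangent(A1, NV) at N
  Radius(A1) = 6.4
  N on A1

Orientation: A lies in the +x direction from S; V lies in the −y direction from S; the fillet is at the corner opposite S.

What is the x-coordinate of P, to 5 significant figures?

27.500

S is at the origin; SA is horizontal with |SA| = 33.9 and A on the +x side, so A = (33.900, 0.0000). S and V share the same x with |SV| = 43.9 and V on the −y side, so V = (0.0000, -43.900). The virtual corner opposite S is at (33.900, -43.900). A1 meets AW tangentially, so PW is at right angles to AW and the tangent condition forces PN to be normal to NV, with radius 6.4, so the center P sits 6.4 in from both sides at P = (27.500, -37.500). So P.x = 27.500.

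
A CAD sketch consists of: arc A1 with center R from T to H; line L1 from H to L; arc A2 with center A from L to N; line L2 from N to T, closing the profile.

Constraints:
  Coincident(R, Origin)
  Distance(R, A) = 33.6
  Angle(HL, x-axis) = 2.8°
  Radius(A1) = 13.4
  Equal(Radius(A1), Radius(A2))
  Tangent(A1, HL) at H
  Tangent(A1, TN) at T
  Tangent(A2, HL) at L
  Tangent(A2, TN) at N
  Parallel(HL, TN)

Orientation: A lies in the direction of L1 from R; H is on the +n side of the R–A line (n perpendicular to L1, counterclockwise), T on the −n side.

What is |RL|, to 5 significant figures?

36.173

Tangency of A1 to both parallel lines with radius 13.4 puts H and T at R ± 13.4·n: H = (-0.65459, 13.384), T = (0.65459, -13.384). Equal radii place L and N the same way about A: L = A + 13.4·n = (32.905, 15.025), N = A − 13.4·n = (34.214, -11.743). Then |RL| = |L − R| = 36.173.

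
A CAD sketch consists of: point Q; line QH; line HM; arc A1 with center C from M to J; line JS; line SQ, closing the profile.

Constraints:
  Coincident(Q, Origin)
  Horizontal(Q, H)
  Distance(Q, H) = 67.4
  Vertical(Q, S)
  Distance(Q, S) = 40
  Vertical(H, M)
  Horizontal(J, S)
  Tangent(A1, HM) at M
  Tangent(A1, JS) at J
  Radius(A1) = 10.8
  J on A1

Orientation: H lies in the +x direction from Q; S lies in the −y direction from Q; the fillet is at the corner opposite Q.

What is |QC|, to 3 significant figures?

63.7

Q is at the origin; Q and H share the same y with |QH| = 67.4 and H on the +x side, so H = (67.4, 0.00). Q and S share the same x with |QS| = 40.0 and S on the −y side, so S = (0.00, -40.0). The virtual corner opposite Q is at (67.4, -40.0). The tangent condition forces CM to be normal to HM and since A1 is tangent to JS there, CJ ⟂ JS, with radius 10.8, so the center C sits 10.8 in from both sides at C = (56.6, -29.2). Then |QC| = |C − Q| = 63.7.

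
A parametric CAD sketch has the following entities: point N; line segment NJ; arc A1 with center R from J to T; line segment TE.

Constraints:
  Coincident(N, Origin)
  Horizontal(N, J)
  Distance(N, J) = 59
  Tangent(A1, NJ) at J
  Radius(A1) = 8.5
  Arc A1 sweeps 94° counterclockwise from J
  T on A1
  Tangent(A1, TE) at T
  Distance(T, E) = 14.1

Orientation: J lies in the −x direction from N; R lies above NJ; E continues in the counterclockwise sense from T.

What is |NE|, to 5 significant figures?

56.471

N is at the origin; N and J share the same y with |NJ| = 59.0 and J on the −x side, so J = (-59.000, 0.0000). A1 meets NJ tangentially, so RJ is at right angles to NJ, so R = J + (0, 8.5) = (-59.000, 8.5000). On A1, J sits at bearing -90° from R; a 94° counterclockwise sweep puts T at bearing 4°, so T = R + 8.5·(cos 4°, sin 4°) = (-50.521, 9.0929). A1 meets TE tangentially, so RT is at right angles to TE, so TE runs along (−sin 4°, cos 4°); with |TE| = 14.1, E = (-51.504, 23.159). Then |NE| = |E − N| = 56.471.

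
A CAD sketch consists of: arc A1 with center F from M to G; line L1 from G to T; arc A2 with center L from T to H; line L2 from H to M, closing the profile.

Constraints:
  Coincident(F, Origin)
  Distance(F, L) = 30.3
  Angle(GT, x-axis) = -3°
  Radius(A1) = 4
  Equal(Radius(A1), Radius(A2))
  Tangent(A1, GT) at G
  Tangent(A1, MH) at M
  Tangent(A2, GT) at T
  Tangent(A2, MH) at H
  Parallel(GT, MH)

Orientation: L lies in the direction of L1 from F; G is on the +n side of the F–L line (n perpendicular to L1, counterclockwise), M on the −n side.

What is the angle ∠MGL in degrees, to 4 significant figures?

82.48°

F is at the origin and L lies 30.3 along u from F, so L = 30.3·u = (30.26, -1.586). Tangency of A1 to both parallel lines with radius 4.0 puts G and M at F ± 4.0·n: G = (0.2093, 3.995), M = (-0.2093, -3.995). Then cos ∠MGL = GM·GL / (|GM||GL|), giving 82.48°.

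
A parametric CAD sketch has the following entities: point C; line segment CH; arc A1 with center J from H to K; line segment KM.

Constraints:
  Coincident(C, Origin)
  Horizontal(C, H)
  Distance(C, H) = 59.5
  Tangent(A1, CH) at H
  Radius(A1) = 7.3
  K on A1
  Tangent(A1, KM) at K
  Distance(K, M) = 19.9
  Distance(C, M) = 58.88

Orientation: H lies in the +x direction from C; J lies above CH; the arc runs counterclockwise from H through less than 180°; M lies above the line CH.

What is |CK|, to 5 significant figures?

66.173

Checks: |JK| = 7.300 ✓; ∠(JK, KM) = 90.00° ✓; |KM| = 19.90 ✓; |CM| = 58.88 ✓.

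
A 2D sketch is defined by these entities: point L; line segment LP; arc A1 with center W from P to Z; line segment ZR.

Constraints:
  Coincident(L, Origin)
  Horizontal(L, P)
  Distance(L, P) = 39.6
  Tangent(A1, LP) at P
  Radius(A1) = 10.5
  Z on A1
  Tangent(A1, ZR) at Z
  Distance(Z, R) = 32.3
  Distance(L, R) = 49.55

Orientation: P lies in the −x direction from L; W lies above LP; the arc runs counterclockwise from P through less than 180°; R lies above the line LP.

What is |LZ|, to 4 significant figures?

30.69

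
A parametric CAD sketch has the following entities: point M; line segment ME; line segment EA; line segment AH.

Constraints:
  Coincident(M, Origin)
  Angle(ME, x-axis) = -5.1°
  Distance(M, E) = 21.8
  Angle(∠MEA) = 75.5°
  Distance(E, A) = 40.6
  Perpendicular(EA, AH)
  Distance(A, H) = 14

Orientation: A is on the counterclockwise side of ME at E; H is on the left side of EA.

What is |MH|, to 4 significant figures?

35.85

∠MEA = 75.5°, so EA runs at -5.1° + (180° − 75.5°) = 99.40° from the x-axis; with |EA| = 40.6, A = E + 40.6·(cos 99.40°, sin 99.40°) = (15.08, 38.12). EA is perpendicular to AH; with |AH| = 14.0 on the left of EA, H = A + 14.0·(-0.9866, -0.1633) = (1.271, 35.83). Then |MH| = |H − M| = 35.85.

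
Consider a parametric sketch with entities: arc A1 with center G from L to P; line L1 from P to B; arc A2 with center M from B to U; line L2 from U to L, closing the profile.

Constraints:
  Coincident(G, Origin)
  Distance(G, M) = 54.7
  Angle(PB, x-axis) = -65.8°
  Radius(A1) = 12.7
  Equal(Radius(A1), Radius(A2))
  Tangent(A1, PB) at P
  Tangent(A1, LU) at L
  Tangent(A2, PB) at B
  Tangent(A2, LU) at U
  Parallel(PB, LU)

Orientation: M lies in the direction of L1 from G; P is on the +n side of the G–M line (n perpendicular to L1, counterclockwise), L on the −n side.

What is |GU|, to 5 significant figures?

56.155

The slot axis is L1's direction at -65.8°, so u = (cos -65.8°, sin -65.8°) = (0.40992, -0.91212) and n = (−sin -65.8°, cos -65.8°) = (0.91212, 0.40992). G is at the origin and M lies 54.7 along u from G, so M = 54.7·u = (22.423, -49.893). Tangency of A1 to both parallel lines with radius 12.7 puts P and L at G ± 12.7·n: P = (11.584, 5.2060), L = (-11.584, -5.2060). Equal radii place B and U the same way about M: B = M + 12.7·n = (34.007, -44.687), U = M − 12.7·n = (10.839, -55.099). Then |GU| = |U − G| = 56.155.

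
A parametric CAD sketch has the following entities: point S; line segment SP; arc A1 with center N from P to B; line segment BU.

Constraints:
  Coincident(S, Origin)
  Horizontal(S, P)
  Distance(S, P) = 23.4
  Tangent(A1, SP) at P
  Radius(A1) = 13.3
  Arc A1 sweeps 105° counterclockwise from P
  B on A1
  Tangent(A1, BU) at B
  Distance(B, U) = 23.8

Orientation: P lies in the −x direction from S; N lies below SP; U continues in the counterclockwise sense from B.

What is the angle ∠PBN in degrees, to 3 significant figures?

37.5°

Since A1 is tangent to SP there, NP ⟂ SP, so N = P + (0, -13.3) = (-23.4, -13.3). On A1, P sits at bearing 90° from N; a 105° counterclockwise sweep puts B at bearing 195°, so B = N + 13.3·(cos 195°, sin 195°) = (-36.2, -16.7). Then cos ∠PBN = BP·BN / (|BP||BN|), giving 37.5°.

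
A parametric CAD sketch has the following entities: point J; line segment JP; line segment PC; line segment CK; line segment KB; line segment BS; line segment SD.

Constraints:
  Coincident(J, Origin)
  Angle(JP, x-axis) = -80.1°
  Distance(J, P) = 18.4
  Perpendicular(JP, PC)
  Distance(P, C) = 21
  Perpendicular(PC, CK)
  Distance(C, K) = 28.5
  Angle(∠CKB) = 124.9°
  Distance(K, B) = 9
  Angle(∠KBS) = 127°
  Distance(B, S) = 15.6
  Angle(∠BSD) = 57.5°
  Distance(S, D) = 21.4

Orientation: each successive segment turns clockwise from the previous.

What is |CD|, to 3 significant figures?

16.2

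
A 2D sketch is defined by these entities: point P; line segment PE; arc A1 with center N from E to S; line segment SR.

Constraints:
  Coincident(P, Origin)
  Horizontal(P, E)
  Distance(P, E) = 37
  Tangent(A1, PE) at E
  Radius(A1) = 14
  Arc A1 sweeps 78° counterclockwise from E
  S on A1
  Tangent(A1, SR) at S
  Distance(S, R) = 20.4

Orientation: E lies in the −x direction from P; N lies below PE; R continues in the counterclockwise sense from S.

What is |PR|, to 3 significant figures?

63.1

P is at the origin; PE is horizontal with |PE| = 37.0 and E on the −x side, so E = (-37.0, 0.00). Since A1 is tangent to PE there, NE ⟂ PE, so N = E + (0, -14) = (-37.0, -14.0). On A1, E sits at bearing 90° from N; a 78° counterclockwise sweep puts S at bearing 168°, so S = N + 14.0·(cos 168°, sin 168°) = (-50.7, -11.1). Tangency of A1 to SR means the radius NS is perpendicular to SR, so SR runs along (−sin 168°, cos 168°); with |SR| = 20.4, R = (-54.9, -31.0). Then |PR| = |R − P| = 63.1.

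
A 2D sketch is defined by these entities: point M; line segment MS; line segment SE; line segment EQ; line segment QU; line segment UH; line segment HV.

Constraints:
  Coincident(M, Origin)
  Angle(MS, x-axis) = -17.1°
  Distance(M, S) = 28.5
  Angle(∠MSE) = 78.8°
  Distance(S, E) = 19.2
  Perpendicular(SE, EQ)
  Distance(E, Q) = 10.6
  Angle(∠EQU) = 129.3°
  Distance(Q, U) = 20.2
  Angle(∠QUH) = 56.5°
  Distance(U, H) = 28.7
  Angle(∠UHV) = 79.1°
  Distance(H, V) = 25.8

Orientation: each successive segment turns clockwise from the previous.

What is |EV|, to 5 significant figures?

7.7176

∠QUH = 56.5° gives UH at -22.500° from the x-axis; with |UH| = 28.7, H = (31.466, -11.414). ∠UHV = 79.1° gives HV at -123.40° from the x-axis; with |HV| = 25.8, V = (17.263, -32.953). Then |EV| = |V − E| = 7.7176.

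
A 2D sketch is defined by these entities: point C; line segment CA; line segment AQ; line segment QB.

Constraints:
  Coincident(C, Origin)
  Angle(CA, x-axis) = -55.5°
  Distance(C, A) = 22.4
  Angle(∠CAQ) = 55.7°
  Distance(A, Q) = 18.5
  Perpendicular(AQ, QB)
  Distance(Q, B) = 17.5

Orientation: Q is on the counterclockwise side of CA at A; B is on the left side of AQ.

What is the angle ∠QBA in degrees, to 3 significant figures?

46.6°

C is at the origin; CA runs at -55.5° with length 22.4, so A = 22.4·(cos -55.5°, sin -55.5°) = (12.7, -18.5). ∠CAQ = 55.7°, so AQ runs at -55.5° + (180° − 55.7°) = 68.8° from the x-axis; with |AQ| = 18.5, Q = A + 18.5·(cos 68.8°, sin 68.8°) = (19.4, -1.21). AQ ⟂ QB; with |QB| = 17.5 on the left of AQ, B = Q + 17.5·(-0.932, 0.362) = (3.06, 5.12). Then cos ∠QBA = BQ·BA / (|BQ||BA|), giving 46.6°.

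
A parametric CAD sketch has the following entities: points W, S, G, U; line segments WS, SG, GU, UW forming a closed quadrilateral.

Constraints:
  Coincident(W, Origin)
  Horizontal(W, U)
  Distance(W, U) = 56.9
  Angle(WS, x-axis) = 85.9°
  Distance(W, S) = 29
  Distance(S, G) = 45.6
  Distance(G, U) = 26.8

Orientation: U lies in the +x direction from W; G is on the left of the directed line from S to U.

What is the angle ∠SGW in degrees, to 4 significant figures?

32.66°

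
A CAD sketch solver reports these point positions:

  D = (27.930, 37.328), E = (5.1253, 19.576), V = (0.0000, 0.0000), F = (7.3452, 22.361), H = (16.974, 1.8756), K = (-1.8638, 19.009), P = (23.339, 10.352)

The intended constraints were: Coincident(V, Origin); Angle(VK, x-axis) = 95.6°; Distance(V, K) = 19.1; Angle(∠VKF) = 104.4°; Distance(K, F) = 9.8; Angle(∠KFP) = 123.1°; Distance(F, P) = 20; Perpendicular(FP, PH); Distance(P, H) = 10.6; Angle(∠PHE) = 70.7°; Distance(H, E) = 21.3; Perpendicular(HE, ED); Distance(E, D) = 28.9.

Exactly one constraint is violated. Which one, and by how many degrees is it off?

Perpendicular(HE, ED) — off by 4.10°.

V = (0.00, 0.00) ✓; VK at 95.60° ✓; |VK| = 19.10 ✓; ∠VKF = 104.4° ✓; |KF| = 9.800 ✓; ∠KFP = 123.1° ✓; |FP| = 20.00 ✓; ∠(FP, PH) = 90.00° ✓; |PH| = 10.60 ✓; ∠PHE = 70.70° ✓; |HE| = 21.30 ✓; ∠(HE, ED) = 85.90° ✗; |ED| = 28.90 ✓.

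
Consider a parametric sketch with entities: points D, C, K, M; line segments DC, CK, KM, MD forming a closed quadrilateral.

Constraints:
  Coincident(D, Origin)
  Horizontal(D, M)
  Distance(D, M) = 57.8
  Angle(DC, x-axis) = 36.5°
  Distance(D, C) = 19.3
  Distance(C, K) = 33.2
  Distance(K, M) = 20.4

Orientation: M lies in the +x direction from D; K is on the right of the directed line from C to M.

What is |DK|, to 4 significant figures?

41.70

D is at the origin; D and M share the same y with |DM| = 57.8 and M in +x, so M = (57.8, 0). DC runs at 36.5° with |DC| = 19.3, so C = (15.51, 11.48). K is determined by |CK| = 33.2 and |KM| = 20.4 together: it lies at the intersection of circle(C, 33.2) and circle(M, 20.4). With |CM| = 43.82, the foot of the radical line on CM is 29.74 from C and the perpendicular offset is √(33.2² − 29.74²) = 14.76. Taking the right-of-CM solution: K = (40.34, -10.56).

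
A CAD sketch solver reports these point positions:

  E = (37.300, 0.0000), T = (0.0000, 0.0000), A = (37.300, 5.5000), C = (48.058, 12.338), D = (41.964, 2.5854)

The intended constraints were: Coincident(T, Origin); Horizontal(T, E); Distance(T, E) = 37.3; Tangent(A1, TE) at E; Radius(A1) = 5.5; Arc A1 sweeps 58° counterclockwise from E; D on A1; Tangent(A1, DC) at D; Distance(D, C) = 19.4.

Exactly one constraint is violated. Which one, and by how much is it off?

Distance(D, C) = 19.4 — off by 7.90.

T = (0.00, 0.00) ✓; T.y = 0.00, E.y = 0.00 ✓; |TE| = 37.30 ✓; ∠(AE, ET) = 90.00° ✓; |AE| = 5.500 ✓; bearing(A→D) − bearing(A→E) = 58.00° ✓; |AD| = 5.500 ✓; ∠(AD, DC) = 90.00° ✓; |DC| = 11.50 ✗.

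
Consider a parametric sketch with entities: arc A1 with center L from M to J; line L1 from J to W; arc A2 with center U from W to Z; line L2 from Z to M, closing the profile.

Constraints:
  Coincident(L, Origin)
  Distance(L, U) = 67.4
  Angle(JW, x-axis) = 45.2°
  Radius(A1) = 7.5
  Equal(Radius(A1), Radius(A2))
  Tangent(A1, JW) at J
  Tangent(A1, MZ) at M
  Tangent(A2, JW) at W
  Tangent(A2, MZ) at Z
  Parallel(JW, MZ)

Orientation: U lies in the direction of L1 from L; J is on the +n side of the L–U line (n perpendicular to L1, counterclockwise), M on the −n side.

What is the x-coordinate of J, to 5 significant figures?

-5.3218

The slot axis is L1's direction at 45.2°, so u = (cos 45.2°, sin 45.2°) = (0.70463, 0.70957) and n = (−sin 45.2°, cos 45.2°) = (-0.70957, 0.70463). L is at the origin and U lies 67.4 along u from L, so U = 67.4·u = (47.492, 47.825). Tangency of A1 to both parallel lines with radius 7.5 puts J and M at L ± 7.5·n: J = (-5.3218, 5.2848), M = (5.3218, -5.2848). So J.x = -5.3218.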